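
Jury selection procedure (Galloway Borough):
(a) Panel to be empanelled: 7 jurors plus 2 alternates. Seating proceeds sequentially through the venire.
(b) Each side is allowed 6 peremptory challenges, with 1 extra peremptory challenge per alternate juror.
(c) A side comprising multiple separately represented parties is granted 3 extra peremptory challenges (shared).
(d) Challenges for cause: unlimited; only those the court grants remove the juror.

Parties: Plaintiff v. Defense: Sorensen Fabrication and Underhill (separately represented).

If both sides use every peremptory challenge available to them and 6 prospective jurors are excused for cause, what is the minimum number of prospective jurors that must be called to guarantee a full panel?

Seats to fill: 7 + 2 alternates = 9.
Peremptories — Plaintiff: 6 + 1×2 = 8; Defense: 6 + 1×2 + 3 = 11; total 19.
For-cause removals: 6.
Minimum venire: 9 + 19 + 6 = 34.

34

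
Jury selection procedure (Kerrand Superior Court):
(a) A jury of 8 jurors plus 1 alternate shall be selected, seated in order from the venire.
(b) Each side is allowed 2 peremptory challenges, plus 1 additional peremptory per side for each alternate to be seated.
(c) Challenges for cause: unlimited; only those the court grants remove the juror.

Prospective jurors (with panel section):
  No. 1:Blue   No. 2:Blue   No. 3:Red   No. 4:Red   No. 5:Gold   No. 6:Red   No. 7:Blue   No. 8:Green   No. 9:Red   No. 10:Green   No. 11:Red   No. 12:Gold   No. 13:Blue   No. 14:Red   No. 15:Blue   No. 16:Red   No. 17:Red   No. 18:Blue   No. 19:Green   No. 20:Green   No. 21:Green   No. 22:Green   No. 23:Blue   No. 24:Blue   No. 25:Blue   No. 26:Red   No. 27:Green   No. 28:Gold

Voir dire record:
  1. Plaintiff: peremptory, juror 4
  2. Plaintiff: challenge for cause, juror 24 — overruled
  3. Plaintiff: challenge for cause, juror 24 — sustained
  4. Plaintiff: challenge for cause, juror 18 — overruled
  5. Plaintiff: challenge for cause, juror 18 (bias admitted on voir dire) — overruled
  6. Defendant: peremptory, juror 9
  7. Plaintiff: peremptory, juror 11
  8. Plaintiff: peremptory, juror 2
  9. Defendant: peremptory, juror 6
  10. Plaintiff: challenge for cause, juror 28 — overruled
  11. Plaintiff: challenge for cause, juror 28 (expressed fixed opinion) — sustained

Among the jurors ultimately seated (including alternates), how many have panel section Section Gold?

Removed: #2, #4, #6, #9, #11, #24, #28.
Seated (9 incl. alternates): #1, #3, #5, #7, #8, #10, #12, #13, #14.
Of those, in Section Gold: #5, #12 → 2.

2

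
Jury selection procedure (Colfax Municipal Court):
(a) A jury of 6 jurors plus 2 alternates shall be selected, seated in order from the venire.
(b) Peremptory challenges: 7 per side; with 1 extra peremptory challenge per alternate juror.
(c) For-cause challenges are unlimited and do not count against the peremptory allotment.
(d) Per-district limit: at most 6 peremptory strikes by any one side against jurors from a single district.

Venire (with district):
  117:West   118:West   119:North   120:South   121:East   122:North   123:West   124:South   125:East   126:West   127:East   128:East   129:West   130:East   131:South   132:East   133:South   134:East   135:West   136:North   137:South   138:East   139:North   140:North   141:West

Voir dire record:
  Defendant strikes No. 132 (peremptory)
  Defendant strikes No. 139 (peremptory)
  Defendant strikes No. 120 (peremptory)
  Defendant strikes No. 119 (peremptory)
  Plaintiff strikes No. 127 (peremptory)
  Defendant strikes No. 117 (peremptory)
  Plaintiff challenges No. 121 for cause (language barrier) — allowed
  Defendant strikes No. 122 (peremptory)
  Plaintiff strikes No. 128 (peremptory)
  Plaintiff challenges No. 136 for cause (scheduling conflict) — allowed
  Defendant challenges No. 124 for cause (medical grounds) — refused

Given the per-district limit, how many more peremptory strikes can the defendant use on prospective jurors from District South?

3

Defendant peremptories so far: #132, #139, #120, #119, #117, #122 — 6 of 9 used, 3 left overall.
Against District South: #120 — 1 used; per-district cap 6 leaves 5.
Binding limit: min(3, 5) = 3.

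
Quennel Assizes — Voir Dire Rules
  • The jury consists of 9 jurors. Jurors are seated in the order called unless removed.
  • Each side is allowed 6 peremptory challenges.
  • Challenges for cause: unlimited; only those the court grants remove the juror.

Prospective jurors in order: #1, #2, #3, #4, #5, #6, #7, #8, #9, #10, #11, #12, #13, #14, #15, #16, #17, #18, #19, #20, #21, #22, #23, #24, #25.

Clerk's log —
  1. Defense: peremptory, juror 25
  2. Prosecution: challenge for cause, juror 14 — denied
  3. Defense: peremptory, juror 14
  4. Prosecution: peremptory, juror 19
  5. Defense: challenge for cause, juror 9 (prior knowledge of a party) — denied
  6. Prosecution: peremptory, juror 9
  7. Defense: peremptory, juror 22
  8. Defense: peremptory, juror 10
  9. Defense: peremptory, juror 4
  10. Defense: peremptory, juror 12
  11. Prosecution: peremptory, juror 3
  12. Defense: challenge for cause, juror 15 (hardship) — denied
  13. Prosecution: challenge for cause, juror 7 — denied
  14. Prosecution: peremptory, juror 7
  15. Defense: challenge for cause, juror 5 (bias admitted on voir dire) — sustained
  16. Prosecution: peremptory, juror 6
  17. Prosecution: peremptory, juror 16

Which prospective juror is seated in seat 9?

20

Removed: #3, #4, #5, #6, #7, #9, #10, #12, #14, #16, #19, #22, #25. (#15 stays — for-cause denied.)
Seating in order: seats 1–9 → #1, #2, #8, #11, #13, #15, #17, #18, #20.
So seat 9 is #20.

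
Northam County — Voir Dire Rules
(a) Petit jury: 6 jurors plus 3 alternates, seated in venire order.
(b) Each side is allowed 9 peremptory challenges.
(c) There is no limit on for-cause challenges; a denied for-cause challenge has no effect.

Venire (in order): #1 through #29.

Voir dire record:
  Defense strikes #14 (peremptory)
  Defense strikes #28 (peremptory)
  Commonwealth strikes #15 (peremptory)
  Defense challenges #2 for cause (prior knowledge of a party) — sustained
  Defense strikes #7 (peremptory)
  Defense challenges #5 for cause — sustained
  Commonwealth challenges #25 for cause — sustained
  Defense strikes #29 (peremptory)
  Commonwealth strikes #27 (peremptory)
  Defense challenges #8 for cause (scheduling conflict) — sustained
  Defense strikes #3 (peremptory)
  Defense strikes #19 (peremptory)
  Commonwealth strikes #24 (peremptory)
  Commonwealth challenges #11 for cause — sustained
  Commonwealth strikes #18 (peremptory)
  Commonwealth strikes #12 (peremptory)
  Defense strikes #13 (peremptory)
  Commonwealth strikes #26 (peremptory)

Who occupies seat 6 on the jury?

16

Removed: #2, #3, #5, #7, #8, #11, #12, #13, #14, #15, #18, #19, #24, #25, #26, #27, #28, #29.
Seating in order: seats 1–6 → #1, #4, #6, #9, #10, #16; alternates → #17, #20, #21.
So seat 6 is #16.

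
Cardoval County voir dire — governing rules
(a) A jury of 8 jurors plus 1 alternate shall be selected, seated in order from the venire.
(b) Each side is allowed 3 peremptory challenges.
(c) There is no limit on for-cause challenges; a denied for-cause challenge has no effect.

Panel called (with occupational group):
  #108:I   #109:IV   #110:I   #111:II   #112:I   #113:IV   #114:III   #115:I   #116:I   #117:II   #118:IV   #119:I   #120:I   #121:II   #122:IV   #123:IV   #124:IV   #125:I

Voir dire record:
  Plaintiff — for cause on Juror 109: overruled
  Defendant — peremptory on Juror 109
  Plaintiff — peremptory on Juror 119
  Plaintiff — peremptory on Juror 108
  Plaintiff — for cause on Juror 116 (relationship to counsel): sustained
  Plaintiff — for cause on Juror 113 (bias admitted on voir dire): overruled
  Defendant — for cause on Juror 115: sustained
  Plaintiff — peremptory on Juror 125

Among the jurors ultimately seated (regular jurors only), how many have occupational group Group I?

Removed: #108, #109, #115, #116, #119, #125.
Seated jurors 1–8: #110, #111, #112, #113, #114, #117, #118, #120 (alternates #121 not counted).
Of those, in Group I: #110, #112, #120 → 3.

3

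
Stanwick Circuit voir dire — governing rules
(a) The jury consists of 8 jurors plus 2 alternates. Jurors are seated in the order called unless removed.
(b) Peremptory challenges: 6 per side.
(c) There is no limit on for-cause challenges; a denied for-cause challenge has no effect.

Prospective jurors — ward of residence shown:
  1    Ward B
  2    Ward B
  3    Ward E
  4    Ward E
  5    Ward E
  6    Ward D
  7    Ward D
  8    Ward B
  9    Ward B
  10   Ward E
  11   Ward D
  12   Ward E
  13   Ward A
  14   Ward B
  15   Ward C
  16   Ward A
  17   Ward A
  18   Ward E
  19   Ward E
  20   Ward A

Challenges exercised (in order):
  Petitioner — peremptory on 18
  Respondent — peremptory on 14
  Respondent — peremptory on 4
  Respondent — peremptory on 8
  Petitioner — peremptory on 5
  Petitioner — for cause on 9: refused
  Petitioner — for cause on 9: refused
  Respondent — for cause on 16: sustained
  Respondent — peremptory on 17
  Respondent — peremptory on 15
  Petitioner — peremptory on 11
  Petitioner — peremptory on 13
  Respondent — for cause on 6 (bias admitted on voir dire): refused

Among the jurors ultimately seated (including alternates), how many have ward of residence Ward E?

Removed: #4, #5, #8, #11, #13, #14, #15, #16, #17, #18.
Seated (10 incl. alternates): #1, #2, #3, #6, #7, #9, #10, #12, #19, #20.
Of those, in Ward E: #3, #10, #12, #19 → 4.

4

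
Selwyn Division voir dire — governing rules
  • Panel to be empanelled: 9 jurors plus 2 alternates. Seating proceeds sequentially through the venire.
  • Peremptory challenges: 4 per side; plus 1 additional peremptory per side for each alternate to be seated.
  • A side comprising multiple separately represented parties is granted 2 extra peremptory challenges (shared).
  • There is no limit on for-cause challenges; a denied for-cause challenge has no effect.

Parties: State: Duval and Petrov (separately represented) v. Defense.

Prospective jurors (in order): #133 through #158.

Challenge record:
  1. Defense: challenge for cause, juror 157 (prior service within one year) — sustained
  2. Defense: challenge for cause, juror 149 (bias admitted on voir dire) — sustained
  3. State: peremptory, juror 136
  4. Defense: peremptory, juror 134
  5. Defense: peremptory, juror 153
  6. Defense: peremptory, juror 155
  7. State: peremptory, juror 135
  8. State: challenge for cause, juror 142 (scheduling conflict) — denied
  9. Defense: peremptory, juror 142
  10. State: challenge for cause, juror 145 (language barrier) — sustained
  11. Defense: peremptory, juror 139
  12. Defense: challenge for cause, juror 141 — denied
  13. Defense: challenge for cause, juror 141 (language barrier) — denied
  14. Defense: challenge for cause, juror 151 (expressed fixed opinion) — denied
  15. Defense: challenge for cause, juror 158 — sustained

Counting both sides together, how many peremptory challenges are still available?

State allotment: 4 base + 1 × 2 alternates + 2 multi-party = 8. Defense allotment: 4 base + 1 × 2 alternates = 6.
State peremptories used: #136, #135 — 2 (for-cause on #142, #145 don't count).
Defense peremptories used: #134, #153, #155, #142, #139 — 5 (for-cause on #157, #149, #141, #141, #151, #158 don't count).
Remaining: (8 − 2) + (6 − 5) = 7.

7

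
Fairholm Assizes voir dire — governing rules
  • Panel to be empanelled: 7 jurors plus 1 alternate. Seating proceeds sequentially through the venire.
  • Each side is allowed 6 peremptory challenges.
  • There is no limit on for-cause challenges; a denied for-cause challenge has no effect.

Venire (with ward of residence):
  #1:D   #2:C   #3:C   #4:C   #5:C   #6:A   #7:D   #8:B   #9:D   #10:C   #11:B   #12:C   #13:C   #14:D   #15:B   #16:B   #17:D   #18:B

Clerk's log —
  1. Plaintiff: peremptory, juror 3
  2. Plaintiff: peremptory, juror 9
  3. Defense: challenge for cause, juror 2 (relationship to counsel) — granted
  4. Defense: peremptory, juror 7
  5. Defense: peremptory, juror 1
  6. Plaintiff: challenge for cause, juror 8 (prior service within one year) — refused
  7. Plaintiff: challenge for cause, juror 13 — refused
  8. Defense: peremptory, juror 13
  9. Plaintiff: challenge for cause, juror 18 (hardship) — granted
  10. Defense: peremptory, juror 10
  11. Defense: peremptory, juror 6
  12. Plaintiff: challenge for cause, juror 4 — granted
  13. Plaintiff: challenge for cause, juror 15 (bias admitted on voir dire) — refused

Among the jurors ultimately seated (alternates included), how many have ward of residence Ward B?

Removed: #1, #2, #3, #4, #6, #7, #9, #10, #13, #18.
Seated (8 incl. alternates): #5, #8, #11, #12, #14, #15, #16, #17.
Of those, in Ward B: #8, #11, #15, #16 → 4.

4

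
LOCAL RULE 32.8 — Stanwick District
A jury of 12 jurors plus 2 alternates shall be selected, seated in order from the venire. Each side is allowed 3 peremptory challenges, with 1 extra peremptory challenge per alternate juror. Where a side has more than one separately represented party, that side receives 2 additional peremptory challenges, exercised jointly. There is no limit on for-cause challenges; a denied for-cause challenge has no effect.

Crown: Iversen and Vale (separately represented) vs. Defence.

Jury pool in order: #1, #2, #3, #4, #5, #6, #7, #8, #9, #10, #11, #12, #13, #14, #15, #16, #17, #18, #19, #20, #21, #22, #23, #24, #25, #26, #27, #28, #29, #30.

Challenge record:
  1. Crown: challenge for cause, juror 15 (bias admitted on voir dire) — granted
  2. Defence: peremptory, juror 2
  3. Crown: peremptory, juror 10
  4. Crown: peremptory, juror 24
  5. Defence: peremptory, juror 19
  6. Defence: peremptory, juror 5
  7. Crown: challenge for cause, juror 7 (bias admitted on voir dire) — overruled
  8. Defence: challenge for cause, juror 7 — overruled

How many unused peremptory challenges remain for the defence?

2

Defence allotment: 3 base + 1 × 2 alternates = 5.
Defence peremptories used: #2, #19, #5 — 3 (the for-cause on #7 doesn't count).
Remaining: 5 − 3 = 2.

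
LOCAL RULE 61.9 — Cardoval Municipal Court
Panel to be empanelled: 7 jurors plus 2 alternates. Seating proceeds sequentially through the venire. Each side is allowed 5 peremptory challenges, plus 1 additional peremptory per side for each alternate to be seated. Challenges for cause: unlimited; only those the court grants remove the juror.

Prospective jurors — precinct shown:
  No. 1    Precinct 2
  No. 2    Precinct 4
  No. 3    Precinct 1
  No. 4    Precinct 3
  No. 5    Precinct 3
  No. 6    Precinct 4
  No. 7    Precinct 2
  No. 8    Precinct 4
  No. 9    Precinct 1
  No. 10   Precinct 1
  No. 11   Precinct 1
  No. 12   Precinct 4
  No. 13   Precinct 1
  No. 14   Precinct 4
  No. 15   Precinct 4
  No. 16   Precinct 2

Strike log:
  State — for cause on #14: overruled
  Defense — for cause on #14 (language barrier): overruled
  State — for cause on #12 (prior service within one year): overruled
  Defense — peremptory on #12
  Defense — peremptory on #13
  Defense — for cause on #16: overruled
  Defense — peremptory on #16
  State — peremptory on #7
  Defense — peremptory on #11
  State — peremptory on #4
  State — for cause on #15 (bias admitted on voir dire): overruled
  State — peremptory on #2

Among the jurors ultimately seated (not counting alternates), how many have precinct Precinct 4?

2

Removed: #2, #4, #7, #11, #12, #13, #16.
Seated jurors 1–7: #1, #3, #5, #6, #8, #9, #10 (alternates #14, #15 not counted).
Of those, in Precinct 4: #6, #8 → 2.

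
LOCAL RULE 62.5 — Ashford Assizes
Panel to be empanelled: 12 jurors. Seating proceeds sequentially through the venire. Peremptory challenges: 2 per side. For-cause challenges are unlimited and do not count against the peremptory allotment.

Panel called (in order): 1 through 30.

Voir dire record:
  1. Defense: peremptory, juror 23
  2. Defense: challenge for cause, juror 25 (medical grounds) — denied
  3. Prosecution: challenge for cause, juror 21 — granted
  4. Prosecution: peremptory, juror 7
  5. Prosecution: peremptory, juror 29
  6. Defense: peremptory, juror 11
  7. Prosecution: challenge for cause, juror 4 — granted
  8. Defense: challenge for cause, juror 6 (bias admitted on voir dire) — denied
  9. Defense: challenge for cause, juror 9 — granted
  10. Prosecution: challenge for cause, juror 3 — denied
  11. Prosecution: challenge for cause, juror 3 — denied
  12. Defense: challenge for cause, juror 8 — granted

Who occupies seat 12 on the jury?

Removed: #4, #7, #8, #9, #11, #21, #23, #29. (#3, #6, #25 stay — for-cause denied.)
Seating in order: seats 1–12 → #1, #2, #3, #5, #6, #10, #12, #13, #14, #15, #16, #17.
So seat 12 is #17.

17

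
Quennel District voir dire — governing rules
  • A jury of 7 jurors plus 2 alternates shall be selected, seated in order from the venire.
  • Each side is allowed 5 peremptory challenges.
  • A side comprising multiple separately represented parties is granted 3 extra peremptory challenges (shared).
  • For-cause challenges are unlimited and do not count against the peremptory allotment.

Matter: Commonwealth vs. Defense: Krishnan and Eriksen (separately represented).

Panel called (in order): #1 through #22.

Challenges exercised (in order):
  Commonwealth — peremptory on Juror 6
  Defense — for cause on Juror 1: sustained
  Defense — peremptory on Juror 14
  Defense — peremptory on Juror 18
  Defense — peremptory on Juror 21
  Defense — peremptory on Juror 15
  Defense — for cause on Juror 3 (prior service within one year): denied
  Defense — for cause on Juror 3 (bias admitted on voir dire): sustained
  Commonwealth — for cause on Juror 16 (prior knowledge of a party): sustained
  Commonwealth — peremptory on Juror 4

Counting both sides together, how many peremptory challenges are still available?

7

Commonwealth allotment: 5. Defense allotment: 5 base + 3 multi-party = 8.
Commonwealth peremptories used: #6, #4 — 2 (the for-cause on #16 doesn't count).
Defense peremptories used: #14, #18, #21, #15 — 4 (for-cause on #1, #3, #3 don't count).
Remaining: (5 − 2) + (8 − 4) = 7.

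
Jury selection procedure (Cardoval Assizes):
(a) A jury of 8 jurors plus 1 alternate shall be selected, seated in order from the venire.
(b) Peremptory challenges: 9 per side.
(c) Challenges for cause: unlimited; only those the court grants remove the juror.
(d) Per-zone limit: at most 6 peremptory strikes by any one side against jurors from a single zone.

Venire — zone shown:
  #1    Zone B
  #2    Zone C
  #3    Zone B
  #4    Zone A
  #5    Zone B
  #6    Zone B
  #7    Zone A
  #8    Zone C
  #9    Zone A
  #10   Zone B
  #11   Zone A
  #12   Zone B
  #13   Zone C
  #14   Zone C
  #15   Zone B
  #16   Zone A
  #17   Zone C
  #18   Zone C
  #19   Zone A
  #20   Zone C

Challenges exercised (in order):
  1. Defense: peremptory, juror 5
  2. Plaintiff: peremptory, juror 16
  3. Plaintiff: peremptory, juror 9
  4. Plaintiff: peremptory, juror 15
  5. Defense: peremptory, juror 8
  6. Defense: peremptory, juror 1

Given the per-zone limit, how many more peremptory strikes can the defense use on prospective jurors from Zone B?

4

Defense peremptories so far: #5, #8, #1 — 3 of 9 used, 6 left overall.
Against Zone B: #5, #1 — 2 used; per-zone cap 6 leaves 4.
Binding limit: min(6, 4) = 4.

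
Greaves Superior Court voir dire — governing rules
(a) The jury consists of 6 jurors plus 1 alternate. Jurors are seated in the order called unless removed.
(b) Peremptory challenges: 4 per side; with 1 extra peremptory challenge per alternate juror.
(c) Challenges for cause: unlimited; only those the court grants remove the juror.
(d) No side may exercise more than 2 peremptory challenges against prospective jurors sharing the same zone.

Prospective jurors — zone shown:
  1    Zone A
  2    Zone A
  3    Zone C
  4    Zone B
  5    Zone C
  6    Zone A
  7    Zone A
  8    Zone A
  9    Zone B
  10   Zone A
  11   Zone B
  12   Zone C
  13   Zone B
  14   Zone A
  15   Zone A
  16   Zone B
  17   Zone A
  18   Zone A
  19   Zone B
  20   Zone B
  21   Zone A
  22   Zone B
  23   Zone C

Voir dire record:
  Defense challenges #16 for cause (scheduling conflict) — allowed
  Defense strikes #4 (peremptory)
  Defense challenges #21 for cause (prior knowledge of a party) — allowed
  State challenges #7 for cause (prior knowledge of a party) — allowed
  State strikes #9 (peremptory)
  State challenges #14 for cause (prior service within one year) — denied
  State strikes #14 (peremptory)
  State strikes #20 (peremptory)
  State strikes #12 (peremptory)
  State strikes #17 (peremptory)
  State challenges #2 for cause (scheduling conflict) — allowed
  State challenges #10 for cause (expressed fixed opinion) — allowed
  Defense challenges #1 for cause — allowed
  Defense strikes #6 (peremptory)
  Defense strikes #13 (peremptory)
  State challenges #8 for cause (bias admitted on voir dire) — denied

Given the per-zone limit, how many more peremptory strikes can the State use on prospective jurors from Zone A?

0

State peremptories so far: #9, #14, #20, #12, #17 — 5 of 5 used, 0 left overall.
Against Zone A: #14, #17 — 2 used; per-zone cap 2 leaves 0.
Binding limit: min(0, 0) = 0.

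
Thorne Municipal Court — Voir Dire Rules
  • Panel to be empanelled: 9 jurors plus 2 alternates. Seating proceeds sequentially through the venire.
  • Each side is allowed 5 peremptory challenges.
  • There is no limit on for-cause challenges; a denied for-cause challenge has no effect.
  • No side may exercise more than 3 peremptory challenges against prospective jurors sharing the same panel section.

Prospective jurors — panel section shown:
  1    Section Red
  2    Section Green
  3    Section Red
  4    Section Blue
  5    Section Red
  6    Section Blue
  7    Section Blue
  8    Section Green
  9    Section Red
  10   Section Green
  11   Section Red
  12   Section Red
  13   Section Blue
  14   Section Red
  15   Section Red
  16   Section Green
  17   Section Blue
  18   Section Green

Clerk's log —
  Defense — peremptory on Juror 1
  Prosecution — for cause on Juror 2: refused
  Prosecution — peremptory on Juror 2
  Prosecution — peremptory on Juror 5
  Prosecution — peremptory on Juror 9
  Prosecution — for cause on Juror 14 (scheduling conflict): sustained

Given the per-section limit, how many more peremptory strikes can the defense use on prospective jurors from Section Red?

2

Defense peremptories so far: #1 — 1 of 5 used, 4 left overall.
Against Section Red: #1 — 1 used; per-section cap 3 leaves 2.
Binding limit: min(4, 2) = 2.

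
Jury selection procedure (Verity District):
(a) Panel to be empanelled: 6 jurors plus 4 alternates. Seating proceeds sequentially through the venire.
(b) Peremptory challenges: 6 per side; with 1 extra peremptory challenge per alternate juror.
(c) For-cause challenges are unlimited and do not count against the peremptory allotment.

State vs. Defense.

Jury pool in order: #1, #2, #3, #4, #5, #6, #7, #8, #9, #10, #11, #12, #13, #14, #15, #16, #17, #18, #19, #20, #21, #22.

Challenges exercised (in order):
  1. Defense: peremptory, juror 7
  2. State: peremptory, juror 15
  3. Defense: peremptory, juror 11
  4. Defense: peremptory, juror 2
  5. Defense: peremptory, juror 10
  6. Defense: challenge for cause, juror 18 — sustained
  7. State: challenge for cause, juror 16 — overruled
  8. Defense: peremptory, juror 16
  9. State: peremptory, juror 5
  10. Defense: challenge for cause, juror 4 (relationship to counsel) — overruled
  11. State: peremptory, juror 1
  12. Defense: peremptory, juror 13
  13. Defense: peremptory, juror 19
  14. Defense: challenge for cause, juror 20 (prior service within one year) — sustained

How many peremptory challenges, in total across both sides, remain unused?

10

State allotment: 6 base + 1 × 4 alternates = 10. Defense allotment: 6 base + 1 × 4 alternates = 10.
State peremptories used: #15, #5, #1 — 3 (the for-cause on #16 doesn't count).
Defense peremptories used: #7, #11, #2, #10, #16, #13, #19 — 7 (for-cause on #18, #4, #20 don't count).
Remaining: (10 − 3) + (10 − 7) = 10.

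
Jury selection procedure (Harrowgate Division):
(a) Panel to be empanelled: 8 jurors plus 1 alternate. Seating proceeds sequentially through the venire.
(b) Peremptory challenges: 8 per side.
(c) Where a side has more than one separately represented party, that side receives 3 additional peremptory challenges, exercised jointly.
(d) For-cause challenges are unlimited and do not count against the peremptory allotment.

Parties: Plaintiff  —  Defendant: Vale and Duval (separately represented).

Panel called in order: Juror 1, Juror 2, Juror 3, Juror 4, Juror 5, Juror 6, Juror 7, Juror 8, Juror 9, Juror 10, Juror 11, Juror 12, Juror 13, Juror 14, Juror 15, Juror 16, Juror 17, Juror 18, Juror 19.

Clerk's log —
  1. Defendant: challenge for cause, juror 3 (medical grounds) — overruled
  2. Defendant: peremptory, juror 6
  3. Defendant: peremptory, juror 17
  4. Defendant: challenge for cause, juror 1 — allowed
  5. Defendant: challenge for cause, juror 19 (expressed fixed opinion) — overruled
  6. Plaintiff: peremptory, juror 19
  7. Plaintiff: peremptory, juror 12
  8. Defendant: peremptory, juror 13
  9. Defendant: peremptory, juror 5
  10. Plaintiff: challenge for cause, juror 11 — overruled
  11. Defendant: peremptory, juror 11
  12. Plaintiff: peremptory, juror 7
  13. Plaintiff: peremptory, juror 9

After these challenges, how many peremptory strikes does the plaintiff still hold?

Plaintiff allotment: 8.
Plaintiff peremptories used: #19, #12, #7, #9 — 4 (the for-cause on #11 doesn't count).
Remaining: 8 − 4 = 4.

4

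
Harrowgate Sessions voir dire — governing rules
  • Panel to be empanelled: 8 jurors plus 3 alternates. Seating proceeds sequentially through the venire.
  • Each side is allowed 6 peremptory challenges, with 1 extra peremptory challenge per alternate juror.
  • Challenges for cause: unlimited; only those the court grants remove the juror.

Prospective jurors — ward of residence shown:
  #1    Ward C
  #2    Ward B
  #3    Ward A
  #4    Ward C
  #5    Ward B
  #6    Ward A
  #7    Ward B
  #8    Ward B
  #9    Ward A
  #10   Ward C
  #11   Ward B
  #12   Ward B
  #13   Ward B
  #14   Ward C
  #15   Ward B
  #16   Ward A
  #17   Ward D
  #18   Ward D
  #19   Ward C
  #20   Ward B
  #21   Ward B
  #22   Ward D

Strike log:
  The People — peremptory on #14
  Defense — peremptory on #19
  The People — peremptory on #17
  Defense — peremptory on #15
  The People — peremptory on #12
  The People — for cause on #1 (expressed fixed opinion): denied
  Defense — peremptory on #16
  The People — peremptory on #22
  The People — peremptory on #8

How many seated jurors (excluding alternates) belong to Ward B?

Removed: #8, #12, #14, #15, #16, #17, #19, #22.
Seated jurors 1–8: #1, #2, #3, #4, #5, #6, #7, #9 (alternates #10, #11, #13 not counted).
Of those, in Ward B: #2, #5, #7 → 3.

3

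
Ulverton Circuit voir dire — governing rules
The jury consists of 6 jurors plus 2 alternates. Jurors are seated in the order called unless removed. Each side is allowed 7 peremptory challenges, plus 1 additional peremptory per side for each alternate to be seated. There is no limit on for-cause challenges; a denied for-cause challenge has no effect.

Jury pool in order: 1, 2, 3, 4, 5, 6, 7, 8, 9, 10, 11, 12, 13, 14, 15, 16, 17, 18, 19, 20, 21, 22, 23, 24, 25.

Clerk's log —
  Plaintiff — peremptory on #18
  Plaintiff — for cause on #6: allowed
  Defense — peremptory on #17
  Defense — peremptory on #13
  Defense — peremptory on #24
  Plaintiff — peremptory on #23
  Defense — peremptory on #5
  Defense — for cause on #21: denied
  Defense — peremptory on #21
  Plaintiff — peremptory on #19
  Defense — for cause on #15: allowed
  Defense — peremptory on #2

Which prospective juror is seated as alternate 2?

Removed: #2, #5, #6, #13, #15, #17, #18, #19, #21, #23, #24.
Seating in order: seats 1–6 → #1, #3, #4, #7, #8, #9; alternates → #10, #11.
So alternate 2 is #11.

11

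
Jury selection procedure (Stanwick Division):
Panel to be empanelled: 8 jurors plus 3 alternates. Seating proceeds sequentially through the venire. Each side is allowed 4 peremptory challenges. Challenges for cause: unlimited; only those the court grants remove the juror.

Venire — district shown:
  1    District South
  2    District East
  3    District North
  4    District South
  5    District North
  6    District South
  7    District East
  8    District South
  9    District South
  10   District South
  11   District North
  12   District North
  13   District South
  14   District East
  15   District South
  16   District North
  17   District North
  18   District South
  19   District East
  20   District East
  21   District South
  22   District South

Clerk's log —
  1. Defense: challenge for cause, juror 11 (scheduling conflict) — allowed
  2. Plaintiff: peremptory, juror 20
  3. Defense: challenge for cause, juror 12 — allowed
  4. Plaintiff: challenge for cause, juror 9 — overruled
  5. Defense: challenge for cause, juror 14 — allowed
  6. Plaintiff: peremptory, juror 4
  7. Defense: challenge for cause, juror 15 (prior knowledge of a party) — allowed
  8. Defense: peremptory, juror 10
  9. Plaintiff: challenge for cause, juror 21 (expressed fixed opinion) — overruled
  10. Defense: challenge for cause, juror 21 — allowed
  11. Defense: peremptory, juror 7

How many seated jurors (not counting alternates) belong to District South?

Removed: #4, #7, #10, #11, #12, #14, #15, #20, #21.
Seated jurors 1–8: #1, #2, #3, #5, #6, #8, #9, #13 (alternates #16, #17, #18 not counted).
Of those, in District South: #1, #6, #8, #9, #13 → 5.

5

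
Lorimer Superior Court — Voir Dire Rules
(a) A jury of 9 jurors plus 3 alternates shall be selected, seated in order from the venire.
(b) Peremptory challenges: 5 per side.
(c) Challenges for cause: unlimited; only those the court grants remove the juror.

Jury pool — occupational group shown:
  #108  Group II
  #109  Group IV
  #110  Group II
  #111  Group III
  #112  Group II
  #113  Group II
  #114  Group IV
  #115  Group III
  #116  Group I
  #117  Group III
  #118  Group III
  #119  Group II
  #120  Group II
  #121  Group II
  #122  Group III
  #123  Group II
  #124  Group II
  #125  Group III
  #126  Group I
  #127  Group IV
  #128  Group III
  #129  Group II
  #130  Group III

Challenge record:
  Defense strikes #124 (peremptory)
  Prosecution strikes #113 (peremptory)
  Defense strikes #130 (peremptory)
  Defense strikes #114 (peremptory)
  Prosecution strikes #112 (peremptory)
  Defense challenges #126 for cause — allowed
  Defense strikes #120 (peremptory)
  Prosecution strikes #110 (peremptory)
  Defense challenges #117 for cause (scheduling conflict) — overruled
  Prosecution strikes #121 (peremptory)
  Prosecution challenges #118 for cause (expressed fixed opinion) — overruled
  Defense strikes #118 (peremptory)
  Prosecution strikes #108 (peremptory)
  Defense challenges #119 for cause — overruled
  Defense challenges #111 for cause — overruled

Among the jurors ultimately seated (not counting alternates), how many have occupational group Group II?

2

Removed: #108, #110, #112, #113, #114, #118, #120, #121, #124, #126, #130.
Seated jurors 1–9: #109, #111, #115, #116, #117, #119, #122, #123, #125 (alternates #127, #128, #129 not counted).
Of those, in Group II: #119, #123 → 2.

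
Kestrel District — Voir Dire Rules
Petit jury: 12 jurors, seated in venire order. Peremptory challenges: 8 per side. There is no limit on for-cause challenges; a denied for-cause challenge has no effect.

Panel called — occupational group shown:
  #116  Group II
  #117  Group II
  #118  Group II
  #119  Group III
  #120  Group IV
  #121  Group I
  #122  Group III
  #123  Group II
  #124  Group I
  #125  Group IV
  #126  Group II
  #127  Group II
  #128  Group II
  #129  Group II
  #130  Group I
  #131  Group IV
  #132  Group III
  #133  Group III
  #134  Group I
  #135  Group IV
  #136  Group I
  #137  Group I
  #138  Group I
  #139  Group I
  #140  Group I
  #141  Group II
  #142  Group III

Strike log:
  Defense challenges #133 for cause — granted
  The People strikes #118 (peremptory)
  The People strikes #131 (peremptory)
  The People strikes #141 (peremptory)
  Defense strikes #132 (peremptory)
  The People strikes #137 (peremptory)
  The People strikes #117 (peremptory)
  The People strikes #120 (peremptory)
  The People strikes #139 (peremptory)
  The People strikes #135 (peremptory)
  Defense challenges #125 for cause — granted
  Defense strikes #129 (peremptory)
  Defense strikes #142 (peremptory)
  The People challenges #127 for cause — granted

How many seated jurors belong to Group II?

Removed: #117, #118, #120, #125, #127, #129, #131, #132, #133, #135, #137, #139, #141, #142.
Seated jurors 1–12: #116, #119, #121, #122, #123, #124, #126, #128, #130, #134, #136, #138.
Of those, in Group II: #116, #123, #126, #128 → 4.

4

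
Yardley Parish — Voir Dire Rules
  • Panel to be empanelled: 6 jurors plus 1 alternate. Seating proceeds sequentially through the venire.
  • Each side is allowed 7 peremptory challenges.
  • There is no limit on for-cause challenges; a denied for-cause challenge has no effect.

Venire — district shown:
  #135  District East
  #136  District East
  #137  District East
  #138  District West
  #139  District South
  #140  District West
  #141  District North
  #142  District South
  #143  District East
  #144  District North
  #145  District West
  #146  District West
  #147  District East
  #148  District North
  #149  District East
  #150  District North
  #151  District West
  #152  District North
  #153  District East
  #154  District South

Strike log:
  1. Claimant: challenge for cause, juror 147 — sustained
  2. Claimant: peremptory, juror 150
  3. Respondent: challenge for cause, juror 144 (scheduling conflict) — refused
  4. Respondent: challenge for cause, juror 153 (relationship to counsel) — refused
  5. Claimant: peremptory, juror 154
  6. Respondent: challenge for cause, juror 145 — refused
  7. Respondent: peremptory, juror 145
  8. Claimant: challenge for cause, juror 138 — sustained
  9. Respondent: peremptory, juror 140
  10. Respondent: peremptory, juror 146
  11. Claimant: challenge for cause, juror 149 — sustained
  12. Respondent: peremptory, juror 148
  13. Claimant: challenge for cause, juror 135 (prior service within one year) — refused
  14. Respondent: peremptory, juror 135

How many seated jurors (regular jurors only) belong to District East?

Removed: #135, #138, #140, #145, #146, #147, #148, #149, #150, #154.
Seated jurors 1–6: #136, #137, #139, #141, #142, #143 (alternates #144 not counted).
Of those, in District East: #136, #137, #143 → 3.

3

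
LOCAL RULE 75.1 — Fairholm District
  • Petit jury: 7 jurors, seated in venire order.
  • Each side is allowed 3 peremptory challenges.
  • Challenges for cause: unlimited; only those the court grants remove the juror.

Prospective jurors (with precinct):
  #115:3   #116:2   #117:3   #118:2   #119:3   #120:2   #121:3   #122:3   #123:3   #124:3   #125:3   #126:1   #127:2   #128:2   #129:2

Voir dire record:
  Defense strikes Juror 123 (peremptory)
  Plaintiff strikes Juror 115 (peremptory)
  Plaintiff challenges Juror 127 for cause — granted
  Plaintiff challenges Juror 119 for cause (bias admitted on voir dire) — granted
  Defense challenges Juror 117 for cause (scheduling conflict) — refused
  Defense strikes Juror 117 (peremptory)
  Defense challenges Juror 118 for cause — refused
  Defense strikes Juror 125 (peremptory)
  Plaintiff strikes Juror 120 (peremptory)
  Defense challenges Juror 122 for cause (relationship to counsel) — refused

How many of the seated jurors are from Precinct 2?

3

Removed: #115, #117, #119, #120, #123, #125, #127.
Seated jurors 1–7: #116, #118, #121, #122, #124, #126, #128.
Of those, in Precinct 2: #116, #118, #128 → 3.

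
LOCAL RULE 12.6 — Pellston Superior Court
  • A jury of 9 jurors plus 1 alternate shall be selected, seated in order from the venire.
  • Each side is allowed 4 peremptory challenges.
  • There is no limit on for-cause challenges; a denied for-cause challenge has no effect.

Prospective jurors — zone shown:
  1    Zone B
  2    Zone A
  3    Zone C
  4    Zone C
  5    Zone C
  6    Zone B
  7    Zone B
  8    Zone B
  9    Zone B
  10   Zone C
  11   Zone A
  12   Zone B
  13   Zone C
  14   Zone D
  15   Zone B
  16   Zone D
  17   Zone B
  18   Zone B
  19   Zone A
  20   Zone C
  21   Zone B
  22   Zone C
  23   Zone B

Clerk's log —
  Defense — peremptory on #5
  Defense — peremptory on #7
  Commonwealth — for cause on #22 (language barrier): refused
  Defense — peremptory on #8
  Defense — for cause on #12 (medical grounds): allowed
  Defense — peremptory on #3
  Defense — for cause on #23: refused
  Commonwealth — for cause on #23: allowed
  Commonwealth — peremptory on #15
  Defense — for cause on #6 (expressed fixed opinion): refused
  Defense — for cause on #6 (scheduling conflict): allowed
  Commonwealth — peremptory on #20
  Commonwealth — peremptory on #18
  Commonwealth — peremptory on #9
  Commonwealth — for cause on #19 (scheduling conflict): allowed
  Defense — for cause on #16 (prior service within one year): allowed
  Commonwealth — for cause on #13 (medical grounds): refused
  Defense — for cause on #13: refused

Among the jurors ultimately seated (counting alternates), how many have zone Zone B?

3

Removed: #3, #5, #6, #7, #8, #9, #12, #15, #16, #18, #19, #20, #23.
Seated (10 incl. alternates): #1, #2, #4, #10, #11, #13, #14, #17, #21, #22.
Of those, in Zone B: #1, #17, #21 → 3.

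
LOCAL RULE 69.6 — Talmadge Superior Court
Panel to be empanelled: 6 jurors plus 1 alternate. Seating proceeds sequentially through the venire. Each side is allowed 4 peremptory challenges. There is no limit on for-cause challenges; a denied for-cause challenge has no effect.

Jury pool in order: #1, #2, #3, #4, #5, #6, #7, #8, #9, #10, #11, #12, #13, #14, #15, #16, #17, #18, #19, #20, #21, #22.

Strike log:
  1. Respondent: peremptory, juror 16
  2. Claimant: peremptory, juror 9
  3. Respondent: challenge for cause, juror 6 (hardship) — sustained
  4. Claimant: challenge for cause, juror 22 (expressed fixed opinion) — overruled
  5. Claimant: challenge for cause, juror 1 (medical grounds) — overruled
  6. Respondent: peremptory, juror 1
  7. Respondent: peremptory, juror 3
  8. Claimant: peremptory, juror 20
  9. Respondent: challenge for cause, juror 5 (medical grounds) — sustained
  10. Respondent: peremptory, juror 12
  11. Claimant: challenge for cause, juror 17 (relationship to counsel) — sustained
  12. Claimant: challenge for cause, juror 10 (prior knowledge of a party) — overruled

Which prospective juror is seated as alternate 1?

Removed: #1, #3, #5, #6, #9, #12, #16, #17, #20. (#10, #22 stay — for-cause denied.)
Filling seats in venire order through position 7: #2, #4, #7, #8, #10, #11, #13.
So alternate 1 is #13.

13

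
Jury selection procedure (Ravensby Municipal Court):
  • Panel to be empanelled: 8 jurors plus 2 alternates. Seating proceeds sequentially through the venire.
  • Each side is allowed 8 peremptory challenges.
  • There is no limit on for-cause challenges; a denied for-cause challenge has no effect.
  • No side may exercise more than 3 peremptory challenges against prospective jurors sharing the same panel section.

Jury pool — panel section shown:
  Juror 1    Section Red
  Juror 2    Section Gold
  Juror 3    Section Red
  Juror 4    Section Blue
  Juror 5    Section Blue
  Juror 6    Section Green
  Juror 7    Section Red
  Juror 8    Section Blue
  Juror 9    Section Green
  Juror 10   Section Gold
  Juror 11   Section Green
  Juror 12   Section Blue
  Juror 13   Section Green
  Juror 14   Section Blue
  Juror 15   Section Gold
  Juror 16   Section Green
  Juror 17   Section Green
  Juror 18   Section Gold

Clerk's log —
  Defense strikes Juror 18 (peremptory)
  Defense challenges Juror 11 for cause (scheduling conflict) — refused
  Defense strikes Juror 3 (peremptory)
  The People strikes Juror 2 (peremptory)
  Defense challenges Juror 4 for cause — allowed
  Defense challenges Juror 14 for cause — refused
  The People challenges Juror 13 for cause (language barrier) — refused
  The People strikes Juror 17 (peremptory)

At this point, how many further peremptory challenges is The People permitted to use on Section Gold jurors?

The People peremptories so far: #2, #17 — 2 of 8 used, 6 left overall.
Against Section Gold: #2 — 1 used; per-section cap 3 leaves 2.
Binding limit: min(6, 2) = 2.

2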